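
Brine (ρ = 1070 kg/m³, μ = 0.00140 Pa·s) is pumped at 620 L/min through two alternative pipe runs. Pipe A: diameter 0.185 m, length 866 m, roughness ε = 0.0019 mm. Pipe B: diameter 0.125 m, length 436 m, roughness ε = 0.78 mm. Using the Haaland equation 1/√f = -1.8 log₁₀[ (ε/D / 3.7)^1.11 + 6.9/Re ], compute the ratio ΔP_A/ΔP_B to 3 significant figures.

ΔP_A/ΔP_B ≈ 0.170

Pipe A: V = Q/A = 0.01033/0.02688 = 0.3844 m/s; Re = 5.435e+04; ε/D = 1.03e-05; Haaland → f = 0.02035; ΔP_A = f(L/D)(ρV²/2) = 7533 Pa.
Pipe B: V = Q/A = 0.01033/0.01227 = 0.842 m/s; Re = 8.044e+04; ε/D = 0.00624; Haaland → f = 0.03349; ΔP_B = f(L/D)(ρV²/2) = 4.432e+04 Pa.
ΔP_A/ΔP_B = 7533/4.432e+04 = 0.170.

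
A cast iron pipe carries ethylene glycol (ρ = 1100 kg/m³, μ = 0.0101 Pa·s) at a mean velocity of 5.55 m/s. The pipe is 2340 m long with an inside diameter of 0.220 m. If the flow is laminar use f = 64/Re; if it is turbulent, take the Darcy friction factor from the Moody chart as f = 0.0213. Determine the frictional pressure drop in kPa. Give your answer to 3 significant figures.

Reynolds number Re = ρVD/μ = 1100 · 5.55 · 0.22 / 0.0101 = 1.33e+05.
Re > 4000 → turbulent; use the Moody-chart value f = 0.0213.
Darcy-Weisbach: ΔP = f(L/D)(ρV²/2) = 0.0213·(2340/0.22)·(1100·5.55²/2) = 0.0213·1.064e+04·1.694e+04 = 3.838e+06 Pa.
ΔP = 3.838e+06 Pa = 3840 kPa.

ΔP ≈ 3840 kPa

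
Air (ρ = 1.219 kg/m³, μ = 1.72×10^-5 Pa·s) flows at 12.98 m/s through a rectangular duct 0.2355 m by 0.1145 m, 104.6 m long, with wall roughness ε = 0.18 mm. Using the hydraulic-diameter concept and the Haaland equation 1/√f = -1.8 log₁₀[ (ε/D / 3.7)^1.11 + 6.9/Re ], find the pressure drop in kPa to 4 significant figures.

Hydraulic diameter D_h = 4A/P = 4·(0.2355·0.1145)/(2·(0.2355+0.1145)) = 0.1079/0.7 = 0.1541 m.
Re = ρVD_h/μ = 1.219·12.98·0.1541/1.72e-05 = 1.417e+05.
ε/D_h = 0.00018/0.1541 = 0.00117; Haaland gives 1/√f = -1.8 log₁₀[0.00013+4.87e-05] = 6.746, so f = 0.02197.
ΔP = f(L/D_h)(ρV²/2) = 0.02197·104.6/0.1541·102.7 = 1532 Pa.
ΔP = 1.532 kPa.

ΔP ≈ 1.532 kPa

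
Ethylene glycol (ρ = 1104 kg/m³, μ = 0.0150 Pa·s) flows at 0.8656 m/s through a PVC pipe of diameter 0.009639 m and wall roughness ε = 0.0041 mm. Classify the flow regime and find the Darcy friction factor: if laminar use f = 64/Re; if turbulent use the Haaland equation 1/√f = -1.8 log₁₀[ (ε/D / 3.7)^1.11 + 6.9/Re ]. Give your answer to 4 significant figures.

Re = ρVD/μ = 1104·0.8656·0.009639/0.015 = 614.1.
Re < 2300 → laminar, so f = 64/Re = 0.1042 (roughness is irrelevant in laminar flow).

f ≈ 0.1042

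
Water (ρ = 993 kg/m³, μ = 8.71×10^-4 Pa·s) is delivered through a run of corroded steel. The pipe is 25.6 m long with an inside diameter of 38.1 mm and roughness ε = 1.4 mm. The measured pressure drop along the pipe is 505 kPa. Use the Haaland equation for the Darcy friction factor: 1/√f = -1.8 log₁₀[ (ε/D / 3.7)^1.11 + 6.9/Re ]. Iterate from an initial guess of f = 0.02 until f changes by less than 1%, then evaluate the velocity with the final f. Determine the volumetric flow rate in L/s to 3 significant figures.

Q ≈ 5.61 L/s

Rearranging Darcy-Weisbach: V = √(2·ΔP·D/(f·L·ρ)). With ε/D = 0.0014/0.0381 = 0.0367, iterate starting from f = 0.02:
  f = 0.02 → V = √(2·5.05e+05·0.0381/(0.02·25.6·993)) = 8.7 m/s; Re = ρVD/μ = 3.779e+05; f → 0.06251
  f = 0.06251 → V = 4.921 m/s; Re = 2.137e+05; f → 0.06257
Converged (Δf/f < 1%). With the final f = 0.06257: V = √(2·5.05e+05·0.0381/(0.06257·25.6·993)) = 4.919 m/s.
Q = V·A = 4.919·(π/4·0.0381²) = 0.005608 m³/s = 5.61 L/s.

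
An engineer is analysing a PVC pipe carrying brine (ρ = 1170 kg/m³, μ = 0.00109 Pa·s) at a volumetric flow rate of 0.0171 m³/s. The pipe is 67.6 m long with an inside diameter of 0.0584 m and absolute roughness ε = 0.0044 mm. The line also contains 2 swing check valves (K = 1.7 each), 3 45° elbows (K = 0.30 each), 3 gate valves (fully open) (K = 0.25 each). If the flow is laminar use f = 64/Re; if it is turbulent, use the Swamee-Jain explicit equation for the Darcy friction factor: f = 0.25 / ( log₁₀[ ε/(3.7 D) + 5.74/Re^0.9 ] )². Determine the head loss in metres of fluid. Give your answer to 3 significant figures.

h_f ≈ 45.6 m

Cross-sectional area A = πD²/4 = π(0.0584)²/4 = 0.002679 m²; mean velocity V = Q/A = 0.0171/0.002679 = 6.384 m/s.
Reynolds number Re = ρVD/μ = 1170 · 6.384 · 0.0584 / 0.00109 = 4.002e+05.
Re > 4000 → turbulent. Relative roughness ε/D = 4.4e-06/0.0584 = 7.53e-05. Swamee-Jain: f = 0.25/(log₁₀[7.53e-05/3.7 + 5.74/4.002e+05^0.9])² = 0.25/(log₁₀[2.04e-05 + 5.21e-05])² = 0.25/(-4.14)² = 0.01459.
Total minor-loss coefficient ΣK = 2·1.7 + 3·0.3 + 3·0.25 = 5.05.
ΔP = [f·L/D + ΣK]·(ρV²/2) = [0.01459·67.6/0.0584 + 5.05]·(1170·6.384²/2) = [16.89 + 5.05]·2.384e+04 = 5.229e+05 Pa.
Head loss h_f = ΔP/(ρg) = 5.229e+05/(1170·9.81) = 45.6 m.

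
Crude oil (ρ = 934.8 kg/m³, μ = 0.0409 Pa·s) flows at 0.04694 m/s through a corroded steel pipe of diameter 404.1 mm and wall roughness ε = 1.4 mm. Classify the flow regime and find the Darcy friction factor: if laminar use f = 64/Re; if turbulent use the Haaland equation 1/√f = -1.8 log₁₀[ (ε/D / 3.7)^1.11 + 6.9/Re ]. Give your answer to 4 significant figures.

Re = ρVD/μ = 934.8·0.04694·0.4041/0.0409 = 433.5.
Re < 2300 → laminar, so f = 64/Re = 0.1476 (roughness is irrelevant in laminar flow).

f ≈ 0.1476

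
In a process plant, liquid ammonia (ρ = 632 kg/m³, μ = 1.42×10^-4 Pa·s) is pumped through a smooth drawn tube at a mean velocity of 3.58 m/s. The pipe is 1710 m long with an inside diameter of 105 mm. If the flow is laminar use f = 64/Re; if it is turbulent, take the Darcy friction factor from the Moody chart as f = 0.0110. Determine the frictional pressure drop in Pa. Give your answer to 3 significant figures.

ΔP ≈ 726000 Pa

Reynolds number Re = ρVD/μ = 632 · 3.58 · 0.105 / 0.000142 = 1.673e+06.
Re > 4000 → turbulent; use the Moody-chart value f = 0.0110.
Darcy-Weisbach: ΔP = f(L/D)(ρV²/2) = 0.011·(1710/0.105)·(632·3.58²/2) = 0.011·1.629e+04·4050 = 7.255e+05 Pa.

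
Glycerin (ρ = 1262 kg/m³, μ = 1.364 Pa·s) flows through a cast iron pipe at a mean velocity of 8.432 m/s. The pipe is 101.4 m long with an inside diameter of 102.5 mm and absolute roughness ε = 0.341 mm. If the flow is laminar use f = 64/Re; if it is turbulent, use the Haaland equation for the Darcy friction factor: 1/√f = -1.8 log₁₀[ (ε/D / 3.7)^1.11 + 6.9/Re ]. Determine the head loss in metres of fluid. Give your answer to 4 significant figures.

Reynolds number Re = ρVD/μ = 1262 · 8.432 · 0.1025 / 1.36 = 799.6.
Re < 2300 → laminar flow, so f = 64/Re = 64/799.6 = 0.08004 (the turbulent correlation is not needed).
Darcy-Weisbach: ΔP = f(L/D)(ρV²/2) = 0.08004·(101.4/0.1025)·(1262·8.432²/2) = 0.08004·989.3·4.486e+04 = 3.552e+06 Pa.
Head loss h_f = ΔP/(ρg) = 3.552e+06/(1262·9.81) = 286.9 m.

h_f ≈ 286.9 m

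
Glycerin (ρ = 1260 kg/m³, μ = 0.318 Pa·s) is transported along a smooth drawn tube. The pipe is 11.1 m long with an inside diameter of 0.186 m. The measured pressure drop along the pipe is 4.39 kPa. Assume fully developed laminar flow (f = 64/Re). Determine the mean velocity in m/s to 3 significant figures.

V ≈ 1.34 m/s

For laminar flow, f = 64/Re with Re = ρVD/μ, so Darcy-Weisbach reduces to ΔP = 32μLV/D². Solving for V: V = ΔP·D²/(32μL) = 4390·(0.186)²/(32·0.318·11.1) = 1.345 m/s.
Check: Re = ρVD/μ = 1260·1.345·0.186/0.318 = 990.9 < 2300, so the laminar assumption holds.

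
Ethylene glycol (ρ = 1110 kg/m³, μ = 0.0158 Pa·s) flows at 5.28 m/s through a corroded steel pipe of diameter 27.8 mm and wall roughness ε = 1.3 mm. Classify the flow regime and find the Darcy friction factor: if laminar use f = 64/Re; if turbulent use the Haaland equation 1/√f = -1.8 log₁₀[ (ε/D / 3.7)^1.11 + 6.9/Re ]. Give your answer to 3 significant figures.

f ≈ 0.0719

Re = ρVD/μ = 1110·5.28·0.0278/0.0158 = 1.031e+04.
Re > 4000 → turbulent. ε/D = 0.0013/0.0278 = 0.0468; Haaland: 1/√f = -1.8 log₁₀[0.00781 + 0.000669] = 3.729, so f = 0.07193.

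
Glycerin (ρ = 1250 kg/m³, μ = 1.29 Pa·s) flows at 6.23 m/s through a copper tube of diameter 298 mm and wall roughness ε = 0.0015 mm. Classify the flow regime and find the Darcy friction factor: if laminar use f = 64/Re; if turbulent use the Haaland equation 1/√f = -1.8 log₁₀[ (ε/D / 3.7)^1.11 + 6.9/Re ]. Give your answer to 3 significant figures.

Re = ρVD/μ = 1250·6.23·0.298/1.29 = 1799.
Re < 2300 → laminar, so f = 64/Re = 0.03558 (roughness is irrelevant in laminar flow).

f ≈ 0.0356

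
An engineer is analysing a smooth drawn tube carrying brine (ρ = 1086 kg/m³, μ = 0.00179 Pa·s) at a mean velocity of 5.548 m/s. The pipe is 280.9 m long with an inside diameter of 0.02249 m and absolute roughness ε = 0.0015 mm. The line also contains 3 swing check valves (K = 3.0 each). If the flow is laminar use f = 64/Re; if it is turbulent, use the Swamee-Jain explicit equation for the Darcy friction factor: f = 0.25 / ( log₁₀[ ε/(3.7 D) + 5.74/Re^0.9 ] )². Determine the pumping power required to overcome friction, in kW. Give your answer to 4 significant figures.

Reynolds number Re = ρVD/μ = 1086 · 5.548 · 0.02249 / 0.00179 = 7.57e+04.
Re > 4000 → turbulent. Relative roughness ε/D = 1.5e-06/0.02249 = 6.67e-05. Swamee-Jain: f = 0.25/(log₁₀[6.67e-05/3.7 + 5.74/7.57e+04^0.9])² = 0.25/(log₁₀[1.8e-05 + 0.000233])² = 0.25/(-3.6)² = 0.01929.
Total minor-loss coefficient ΣK = 3·3 = 9.
ΔP = [f·L/D + ΣK]·(ρV²/2) = [0.01929·280.9/0.02249 + 9]·(1086·5.548²/2) = [240.9 + 9]·1.671e+04 = 4.177e+06 Pa.
Q = V·A = 5.548·0.0003973 = 0.002204 m³/s.
Pumping power P = QΔP = 0.002204·4.177e+06 = 9206.9 W = 9.207 kW.

P ≈ 9.207 kW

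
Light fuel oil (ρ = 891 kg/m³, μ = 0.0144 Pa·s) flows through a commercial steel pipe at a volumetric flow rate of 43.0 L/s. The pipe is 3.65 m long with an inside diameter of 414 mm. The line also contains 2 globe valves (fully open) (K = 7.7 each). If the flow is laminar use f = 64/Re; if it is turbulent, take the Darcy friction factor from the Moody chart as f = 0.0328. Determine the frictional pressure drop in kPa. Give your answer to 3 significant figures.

Q = 43.0 L/s = 43.0/1000 = 0.043 m³/s.
Cross-sectional area A = πD²/4 = π(0.414)²/4 = 0.1346 m²; mean velocity V = Q/A = 0.043/0.1346 = 0.3194 m/s.
Reynolds number Re = ρVD/μ = 891 · 0.3194 · 0.414 / 0.0144 = 8183.
Re > 4000 → turbulent; use the Moody-chart value f = 0.0328.
Total minor-loss coefficient ΣK = 2·7.7 = 15.4.
ΔP = [f·L/D + ΣK]·(ρV²/2) = [0.0328·3.65/0.414 + 15.4]·(891·0.3194²/2) = [0.2892 + 15.4]·45.46 = 713.2 Pa.
ΔP = 713.2 Pa = 0.713 kPa.

ΔP ≈ 0.713 kPa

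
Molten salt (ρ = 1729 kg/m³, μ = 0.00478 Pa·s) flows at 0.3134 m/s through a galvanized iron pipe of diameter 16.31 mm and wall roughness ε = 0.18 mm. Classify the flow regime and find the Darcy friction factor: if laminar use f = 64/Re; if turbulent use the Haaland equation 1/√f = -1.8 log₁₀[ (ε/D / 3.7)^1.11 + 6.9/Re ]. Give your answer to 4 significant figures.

Re = ρVD/μ = 1729·0.3134·0.01631/0.00478 = 1849.
Re < 2300 → laminar, so f = 64/Re = 0.03461 (roughness is irrelevant in laminar flow).

f ≈ 0.03461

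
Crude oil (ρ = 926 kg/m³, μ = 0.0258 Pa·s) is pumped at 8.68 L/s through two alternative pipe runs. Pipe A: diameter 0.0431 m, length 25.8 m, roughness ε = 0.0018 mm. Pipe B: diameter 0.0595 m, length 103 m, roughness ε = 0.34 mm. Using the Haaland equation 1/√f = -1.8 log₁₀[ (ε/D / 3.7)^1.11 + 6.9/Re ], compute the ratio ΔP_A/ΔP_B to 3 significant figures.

Pipe A: V = Q/A = 0.00868/0.001459 = 5.949 m/s; Re = 9203; ε/D = 4.18e-05; Haaland → f = 0.03164; ΔP_A = f(L/D)(ρV²/2) = 3.104e+05 Pa.
Pipe B: V = Q/A = 0.00868/0.002781 = 3.122 m/s; Re = 6667; ε/D = 0.00571; Haaland → f = 0.04092; ΔP_B = f(L/D)(ρV²/2) = 3.196e+05 Pa.
ΔP_A/ΔP_B = 3.104e+05/3.196e+05 = 0.971.

ΔP_A/ΔP_B ≈ 0.971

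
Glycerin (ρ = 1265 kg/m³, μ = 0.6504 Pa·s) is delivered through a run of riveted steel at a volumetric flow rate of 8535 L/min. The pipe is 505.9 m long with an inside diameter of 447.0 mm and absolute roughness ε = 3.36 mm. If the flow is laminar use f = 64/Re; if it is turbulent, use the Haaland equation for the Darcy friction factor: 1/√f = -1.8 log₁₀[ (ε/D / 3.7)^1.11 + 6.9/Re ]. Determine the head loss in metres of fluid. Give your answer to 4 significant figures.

h_f ≈ 3.849 m

Q = 8535 L/min = 8535/60000 = 0.1422 m³/s.
Cross-sectional area A = πD²/4 = π(0.447)²/4 = 0.1569 m²; mean velocity V = Q/A = 0.1422/0.1569 = 0.9065 m/s.
Reynolds number Re = ρVD/μ = 1265 · 0.9065 · 0.447 / 0.65 = 788.1.
Re < 2300 → laminar flow, so f = 64/Re = 64/788.1 = 0.08121 (the turbulent correlation is not needed).
Darcy-Weisbach: ΔP = f(L/D)(ρV²/2) = 0.08121·(505.9/0.447)·(1265·0.9065²/2) = 0.08121·1132·519.7 = 4.777e+04 Pa.
Head loss h_f = ΔP/(ρg) = 4.777e+04/(1265·9.81) = 3.849 m.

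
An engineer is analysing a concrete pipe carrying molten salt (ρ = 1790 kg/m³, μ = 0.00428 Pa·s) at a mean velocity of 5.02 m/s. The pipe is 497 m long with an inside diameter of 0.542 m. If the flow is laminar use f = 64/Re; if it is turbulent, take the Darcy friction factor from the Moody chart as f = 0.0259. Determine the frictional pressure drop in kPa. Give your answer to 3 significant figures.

Reynolds number Re = ρVD/μ = 1790 · 5.02 · 0.542 / 0.00428 = 1.138e+06.
Re > 4000 → turbulent; use the Moody-chart value f = 0.0259.
Darcy-Weisbach: ΔP = f(L/D)(ρV²/2) = 0.0259·(497/0.542)·(1790·5.02²/2) = 0.0259·917·2.255e+04 = 5.357e+05 Pa.
ΔP = 5.357e+05 Pa = 536 kPa.

ΔP ≈ 536 kPa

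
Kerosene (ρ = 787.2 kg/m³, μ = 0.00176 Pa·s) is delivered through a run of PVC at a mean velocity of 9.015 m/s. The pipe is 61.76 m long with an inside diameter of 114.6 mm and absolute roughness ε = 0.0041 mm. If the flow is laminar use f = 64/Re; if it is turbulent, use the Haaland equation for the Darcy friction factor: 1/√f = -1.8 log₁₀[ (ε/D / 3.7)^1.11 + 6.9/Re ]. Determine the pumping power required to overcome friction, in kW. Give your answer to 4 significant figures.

P ≈ 21.90 kW

Reynolds number Re = ρVD/μ = 787.2 · 9.015 · 0.1146 / 0.00176 = 4.621e+05.
Re > 4000 → turbulent. Relative roughness ε/D = 4.1e-06/0.1146 = 3.58e-05. Haaland: 1/√f = -1.8 log₁₀[(3.58e-05/3.7)^1.11 + 6.9/4.621e+05] = -1.8 log₁₀[2.72e-06 + 1.49e-05] = 8.556, so f = 0.01366.
Darcy-Weisbach: ΔP = f(L/D)(ρV²/2) = 0.01366·(61.76/0.1146)·(787.2·9.015²/2) = 0.01366·538.9·3.199e+04 = 2.355e+05 Pa.
Q = V·A = 9.015·0.01031 = 0.09299 m³/s.
Pumping power P = QΔP = 0.09299·2.355e+05 = 21898 W = 21.90 kW.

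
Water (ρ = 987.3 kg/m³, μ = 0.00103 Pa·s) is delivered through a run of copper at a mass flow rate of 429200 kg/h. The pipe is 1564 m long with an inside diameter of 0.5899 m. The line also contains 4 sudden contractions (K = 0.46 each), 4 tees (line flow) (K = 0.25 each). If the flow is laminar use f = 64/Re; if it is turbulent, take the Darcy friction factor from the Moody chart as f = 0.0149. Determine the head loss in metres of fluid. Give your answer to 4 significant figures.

h_f ≈ 0.4213 m

ṁ = 429200 kg/h = 429200/3600 = 119.2 kg/s.
A = πD²/4 = π(0.5899)²/4 = 0.2733 m²; mean velocity V = ṁ/(ρA) = 119.2/(987.3 · 0.2733) = 0.4418 m/s.
Reynolds number Re = ρVD/μ = 987.3 · 0.4418 · 0.5899 / 0.00103 = 2.498e+05.
Re > 4000 → turbulent; use the Moody-chart value f = 0.0149.
Total minor-loss coefficient ΣK = 4·0.46 + 4·0.25 = 2.84.
ΔP = [f·L/D + ΣK]·(ρV²/2) = [0.0149·1564/0.5899 + 2.84]·(987.3·0.4418²/2) = [39.5 + 2.84]·96.37 = 4081 Pa.
Head loss h_f = ΔP/(ρg) = 4081/(987.3·9.81) = 0.4213 m.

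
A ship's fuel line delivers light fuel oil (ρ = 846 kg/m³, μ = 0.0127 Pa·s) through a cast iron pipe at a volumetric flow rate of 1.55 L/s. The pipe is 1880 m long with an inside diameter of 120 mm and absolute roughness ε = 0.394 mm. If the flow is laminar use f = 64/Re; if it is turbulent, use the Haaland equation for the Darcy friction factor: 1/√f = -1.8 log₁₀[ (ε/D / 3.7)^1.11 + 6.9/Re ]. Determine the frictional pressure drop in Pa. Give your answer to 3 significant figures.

Q = 1.55 L/s = 1.55/1000 = 0.00155 m³/s.
Cross-sectional area A = πD²/4 = π(0.12)²/4 = 0.01131 m²; mean velocity V = Q/A = 0.00155/0.01131 = 0.1371 m/s.
Reynolds number Re = ρVD/μ = 846 · 0.1371 · 0.12 / 0.0127 = 1096.
Re < 2300 → laminar flow, so f = 64/Re = 64/1096 = 0.05842 (the turbulent correlation is not needed).
Darcy-Weisbach: ΔP = f(L/D)(ρV²/2) = 0.05842·(1880/0.12)·(846·0.1371²/2) = 0.05842·1.567e+04·7.945 = 7272 Pa.

ΔP ≈ 7270 Pa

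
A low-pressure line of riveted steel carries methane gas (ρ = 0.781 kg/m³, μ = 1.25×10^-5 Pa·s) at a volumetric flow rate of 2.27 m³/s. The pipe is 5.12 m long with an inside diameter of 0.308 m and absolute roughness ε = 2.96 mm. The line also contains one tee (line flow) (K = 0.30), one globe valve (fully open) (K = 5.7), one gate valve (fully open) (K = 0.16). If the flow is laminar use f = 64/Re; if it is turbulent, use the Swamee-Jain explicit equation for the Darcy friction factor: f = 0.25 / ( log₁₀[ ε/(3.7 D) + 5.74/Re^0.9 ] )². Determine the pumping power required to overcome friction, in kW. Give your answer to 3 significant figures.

Cross-sectional area A = πD²/4 = π(0.308)²/4 = 0.07451 m²; mean velocity V = Q/A = 2.27/0.07451 = 30.47 m/s.
Reynolds number Re = ρVD/μ = 0.781 · 30.47 · 0.308 / 1.25e-05 = 5.863e+05.
Re > 4000 → turbulent. Relative roughness ε/D = 0.00296/0.308 = 0.00961. Swamee-Jain: f = 0.25/(log₁₀[0.00961/3.7 + 5.74/5.863e+05^0.9])² = 0.25/(log₁₀[0.0026 + 3.69e-05])² = 0.25/(-2.579)² = 0.03758.
Total minor-loss coefficient ΣK = 1·0.3 + 1·5.7 + 1·0.16 = 6.16.
ΔP = [f·L/D + ΣK]·(ρV²/2) = [0.03758·5.12/0.308 + 6.16]·(0.781·30.47²/2) = [0.6247 + 6.16]·362.5 = 2459 Pa.
Pumping power P = QΔP = 2.27·2459 = 5583 W = 5.58 kW.

P ≈ 5.58 kW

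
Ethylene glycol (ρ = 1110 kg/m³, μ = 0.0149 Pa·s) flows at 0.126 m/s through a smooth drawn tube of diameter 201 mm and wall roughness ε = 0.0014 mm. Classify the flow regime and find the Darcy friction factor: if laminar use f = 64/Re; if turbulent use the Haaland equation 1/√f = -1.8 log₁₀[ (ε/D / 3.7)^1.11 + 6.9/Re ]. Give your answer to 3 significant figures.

f ≈ 0.0339

Re = ρVD/μ = 1110·0.126·0.201/0.0149 = 1887.
Re < 2300 → laminar, so f = 64/Re = 0.03392 (roughness is irrelevant in laminar flow).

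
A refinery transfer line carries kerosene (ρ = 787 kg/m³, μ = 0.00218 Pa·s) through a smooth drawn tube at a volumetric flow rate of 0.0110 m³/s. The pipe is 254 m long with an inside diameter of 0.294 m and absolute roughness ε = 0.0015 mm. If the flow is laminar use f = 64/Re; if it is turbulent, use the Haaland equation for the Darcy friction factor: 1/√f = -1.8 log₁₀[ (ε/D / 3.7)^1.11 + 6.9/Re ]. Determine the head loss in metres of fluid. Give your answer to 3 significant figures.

h_f ≈ 0.0309 m

Cross-sectional area A = πD²/4 = π(0.294)²/4 = 0.06789 m²; mean velocity V = Q/A = 0.011/0.06789 = 0.162 m/s.
Reynolds number Re = ρVD/μ = 787 · 0.162 · 0.294 / 0.00218 = 1.72e+04.
Re > 4000 → turbulent. Relative roughness ε/D = 1.5e-06/0.294 = 5.1e-06. Haaland: 1/√f = -1.8 log₁₀[(5.1e-06/3.7)^1.11 + 6.9/1.72e+04] = -1.8 log₁₀[3.13e-07 + 0.000401] = 6.113, so f = 0.02676.
Darcy-Weisbach: ΔP = f(L/D)(ρV²/2) = 0.02676·(254/0.294)·(787·0.162²/2) = 0.02676·863.9·10.33 = 238.8 Pa.
Head loss h_f = ΔP/(ρg) = 238.8/(787·9.81) = 0.0309 m.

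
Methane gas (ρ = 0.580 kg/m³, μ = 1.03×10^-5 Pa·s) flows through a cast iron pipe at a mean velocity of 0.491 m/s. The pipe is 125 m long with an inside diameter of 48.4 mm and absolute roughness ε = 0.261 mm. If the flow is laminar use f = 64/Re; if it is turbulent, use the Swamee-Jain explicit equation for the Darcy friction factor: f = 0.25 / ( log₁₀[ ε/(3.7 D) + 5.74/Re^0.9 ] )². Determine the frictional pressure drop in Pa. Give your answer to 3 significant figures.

ΔP ≈ 8.64 Pa

Reynolds number Re = ρVD/μ = 0.58 · 0.491 · 0.0484 / 1.03e-05 = 1338.
Re < 2300 → laminar flow, so f = 64/Re = 64/1338 = 0.04783 (the turbulent correlation is not needed).
Darcy-Weisbach: ΔP = f(L/D)(ρV²/2) = 0.04783·(125/0.0484)·(0.58·0.491²/2) = 0.04783·2583·0.06991 = 8.636 Pa.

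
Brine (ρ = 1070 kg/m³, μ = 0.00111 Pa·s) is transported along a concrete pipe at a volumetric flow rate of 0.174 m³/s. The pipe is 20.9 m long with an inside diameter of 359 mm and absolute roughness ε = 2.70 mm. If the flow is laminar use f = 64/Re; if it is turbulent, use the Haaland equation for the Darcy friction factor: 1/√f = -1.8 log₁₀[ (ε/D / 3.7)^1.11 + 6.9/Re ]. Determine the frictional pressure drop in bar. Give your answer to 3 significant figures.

ΔP ≈ 0.0319 bar

Cross-sectional area A = πD²/4 = π(0.359)²/4 = 0.1012 m²; mean velocity V = Q/A = 0.174/0.1012 = 1.719 m/s.
Reynolds number Re = ρVD/μ = 1070 · 1.719 · 0.359 / 0.00111 = 5.949e+05.
Re > 4000 → turbulent. Relative roughness ε/D = 0.0027/0.359 = 0.00752. Haaland: 1/√f = -1.8 log₁₀[(0.00752/3.7)^1.11 + 6.9/5.949e+05] = -1.8 log₁₀[0.00103 + 1.16e-05] = 5.37, so f = 0.03468.
Darcy-Weisbach: ΔP = f(L/D)(ρV²/2) = 0.03468·(20.9/0.359)·(1070·1.719²/2) = 0.03468·58.22·1581 = 3192 Pa.
ΔP = 3192 Pa = 0.0319 bar.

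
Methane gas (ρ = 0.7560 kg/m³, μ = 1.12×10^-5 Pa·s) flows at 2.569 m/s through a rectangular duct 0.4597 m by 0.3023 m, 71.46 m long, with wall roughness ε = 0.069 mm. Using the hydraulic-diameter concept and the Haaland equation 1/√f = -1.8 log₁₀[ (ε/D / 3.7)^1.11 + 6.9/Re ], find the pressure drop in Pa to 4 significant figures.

Hydraulic diameter D_h = 4A/P = 4·(0.4597·0.3023)/(2·(0.4597+0.3023)) = 0.5559/1.524 = 0.3647 m.
Re = ρVD_h/μ = 0.756·2.569·0.3647/1.12e-05 = 6.325e+04.
ε/D_h = 6.9e-05/0.3647 = 0.000189; Haaland gives 1/√f = -1.8 log₁₀[1.72e-05+0.000109] = 7.017, so f = 0.02031.
ΔP = f(L/D_h)(ρV²/2) = 0.02031·71.46/0.3647·2.495 = 9.926 Pa.

ΔP ≈ 9.926 Pa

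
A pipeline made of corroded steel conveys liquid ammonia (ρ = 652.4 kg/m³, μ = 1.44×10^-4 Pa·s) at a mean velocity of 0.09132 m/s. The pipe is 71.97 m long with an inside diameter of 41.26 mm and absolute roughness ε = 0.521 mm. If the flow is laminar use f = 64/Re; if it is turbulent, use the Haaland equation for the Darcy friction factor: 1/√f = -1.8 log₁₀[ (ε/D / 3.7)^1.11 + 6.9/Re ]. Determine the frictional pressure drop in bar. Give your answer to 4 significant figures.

Reynolds number Re = ρVD/μ = 652.4 · 0.09132 · 0.04126 / 0.000144 = 1.707e+04.
Re > 4000 → turbulent. Relative roughness ε/D = 0.000521/0.04126 = 0.0126. Haaland: 1/√f = -1.8 log₁₀[(0.0126/3.7)^1.11 + 6.9/1.707e+04] = -1.8 log₁₀[0.00183 + 0.000404] = 4.773, so f = 0.0439.
Darcy-Weisbach: ΔP = f(L/D)(ρV²/2) = 0.0439·(71.97/0.04126)·(652.4·0.09132²/2) = 0.0439·1744·2.72 = 208.3 Pa.
ΔP = 208.3 Pa = 0.002083 bar.

ΔP ≈ 0.002083 bar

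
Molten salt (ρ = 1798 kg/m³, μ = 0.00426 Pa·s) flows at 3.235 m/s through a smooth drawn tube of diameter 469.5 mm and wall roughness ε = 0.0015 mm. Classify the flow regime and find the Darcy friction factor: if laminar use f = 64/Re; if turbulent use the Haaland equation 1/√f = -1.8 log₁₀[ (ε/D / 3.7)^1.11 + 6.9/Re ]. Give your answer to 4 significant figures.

f ≈ 0.01254

Re = ρVD/μ = 1798·3.235·0.4695/0.00426 = 6.41e+05.
Re > 4000 → turbulent. ε/D = 1.5e-06/0.4695 = 3.19e-06; Haaland: 1/√f = -1.8 log₁₀[1.86e-07 + 1.08e-05] = 8.929, so f = 0.01254.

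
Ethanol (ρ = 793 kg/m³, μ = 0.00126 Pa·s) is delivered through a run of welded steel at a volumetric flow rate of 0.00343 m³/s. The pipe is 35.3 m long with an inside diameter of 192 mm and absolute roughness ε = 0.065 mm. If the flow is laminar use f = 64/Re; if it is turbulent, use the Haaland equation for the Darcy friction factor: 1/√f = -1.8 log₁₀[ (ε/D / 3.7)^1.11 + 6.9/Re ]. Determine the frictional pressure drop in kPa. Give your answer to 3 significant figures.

ΔP ≈ 0.0292 kPa

Cross-sectional area A = πD²/4 = π(0.192)²/4 = 0.02895 m²; mean velocity V = Q/A = 0.00343/0.02895 = 0.1185 m/s.
Reynolds number Re = ρVD/μ = 793 · 0.1185 · 0.192 / 0.00126 = 1.432e+04.
Re > 4000 → turbulent. Relative roughness ε/D = 6.5e-05/0.192 = 0.000339. Haaland: 1/√f = -1.8 log₁₀[(0.000339/3.7)^1.11 + 6.9/1.432e+04] = -1.8 log₁₀[3.29e-05 + 0.000482] = 5.919, so f = 0.02854.
Darcy-Weisbach: ΔP = f(L/D)(ρV²/2) = 0.02854·(35.3/0.192)·(793·0.1185²/2) = 0.02854·183.9·5.565 = 29.2 Pa.
ΔP = 29.2 Pa = 0.0292 kPa.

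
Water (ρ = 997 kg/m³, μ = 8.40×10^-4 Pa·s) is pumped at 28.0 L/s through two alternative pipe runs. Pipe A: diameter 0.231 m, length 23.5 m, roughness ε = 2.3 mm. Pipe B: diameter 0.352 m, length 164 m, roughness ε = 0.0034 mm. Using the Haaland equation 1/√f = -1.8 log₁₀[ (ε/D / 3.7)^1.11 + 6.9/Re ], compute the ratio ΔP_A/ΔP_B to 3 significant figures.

ΔP_A/ΔP_B ≈ 2.62

Pipe A: V = Q/A = 0.028/0.04191 = 0.6681 m/s; Re = 1.832e+05; ε/D = 0.00996; Haaland → f = 0.03823; ΔP_A = f(L/D)(ρV²/2) = 865.4 Pa.
Pipe B: V = Q/A = 0.028/0.09731 = 0.2877 m/s; Re = 1.202e+05; ε/D = 9.66e-06; Haaland → f = 0.0172; ΔP_B = f(L/D)(ρV²/2) = 330.7 Pa.
ΔP_A/ΔP_B = 865.4/330.7 = 2.62.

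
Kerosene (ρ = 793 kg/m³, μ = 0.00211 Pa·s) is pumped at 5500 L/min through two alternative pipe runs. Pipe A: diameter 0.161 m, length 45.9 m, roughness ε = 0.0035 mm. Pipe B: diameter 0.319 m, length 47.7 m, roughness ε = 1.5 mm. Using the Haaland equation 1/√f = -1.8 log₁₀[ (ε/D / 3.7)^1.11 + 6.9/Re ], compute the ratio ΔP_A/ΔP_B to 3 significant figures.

ΔP_A/ΔP_B ≈ 14.2

Pipe A: V = Q/A = 0.09167/0.02036 = 4.503 m/s; Re = 2.724e+05; ε/D = 2.17e-05; Haaland → f = 0.01478; ΔP_A = f(L/D)(ρV²/2) = 3.386e+04 Pa.
Pipe B: V = Q/A = 0.09167/0.07992 = 1.147 m/s; Re = 1.375e+05; ε/D = 0.0047; Haaland → f = 0.03052; ΔP_B = f(L/D)(ρV²/2) = 2380 Pa.
ΔP_A/ΔP_B = 3.386e+04/2380 = 14.2.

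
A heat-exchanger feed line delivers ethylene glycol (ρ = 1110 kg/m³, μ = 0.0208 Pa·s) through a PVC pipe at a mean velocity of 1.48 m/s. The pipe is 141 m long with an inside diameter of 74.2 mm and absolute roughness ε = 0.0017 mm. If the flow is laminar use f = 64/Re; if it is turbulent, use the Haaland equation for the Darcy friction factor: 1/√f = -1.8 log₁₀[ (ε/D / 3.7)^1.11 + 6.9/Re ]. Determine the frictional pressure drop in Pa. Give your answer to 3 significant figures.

ΔP ≈ 83100 Pa

Reynolds number Re = ρVD/μ = 1110 · 1.48 · 0.0742 / 0.0208 = 5860.
Re > 4000 → turbulent. Relative roughness ε/D = 1.7e-06/0.0742 = 2.29e-05. Haaland: 1/√f = -1.8 log₁₀[(2.29e-05/3.7)^1.11 + 6.9/5860] = -1.8 log₁₀[1.66e-06 + 0.00118] = 5.271, so f = 0.03599.
Darcy-Weisbach: ΔP = f(L/D)(ρV²/2) = 0.03599·(141/0.0742)·(1110·1.48²/2) = 0.03599·1900·1216 = 8.314e+04 Pa.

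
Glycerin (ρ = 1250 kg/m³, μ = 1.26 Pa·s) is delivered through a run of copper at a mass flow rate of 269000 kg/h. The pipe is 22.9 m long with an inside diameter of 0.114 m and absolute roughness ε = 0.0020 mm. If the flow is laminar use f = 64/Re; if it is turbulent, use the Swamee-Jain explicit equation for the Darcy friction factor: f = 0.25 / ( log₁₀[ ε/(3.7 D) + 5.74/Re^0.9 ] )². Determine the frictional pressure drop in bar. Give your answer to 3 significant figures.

ΔP ≈ 4.16 bar

ṁ = 269000 kg/h = 269000/3600 = 74.72 kg/s.
A = πD²/4 = π(0.114)²/4 = 0.01021 m²; mean velocity V = ṁ/(ρA) = 74.72/(1250 · 0.01021) = 5.857 m/s.
Reynolds number Re = ρVD/μ = 1250 · 5.857 · 0.114 / 1.26 = 662.3.
Re < 2300 → laminar flow, so f = 64/Re = 64/662.3 = 0.09663 (the turbulent correlation is not needed).
Darcy-Weisbach: ΔP = f(L/D)(ρV²/2) = 0.09663·(22.9/0.114)·(1250·5.857²/2) = 0.09663·200.9·2.144e+04 = 4.161e+05 Pa.
ΔP = 4.161e+05 Pa = 4.16 bar.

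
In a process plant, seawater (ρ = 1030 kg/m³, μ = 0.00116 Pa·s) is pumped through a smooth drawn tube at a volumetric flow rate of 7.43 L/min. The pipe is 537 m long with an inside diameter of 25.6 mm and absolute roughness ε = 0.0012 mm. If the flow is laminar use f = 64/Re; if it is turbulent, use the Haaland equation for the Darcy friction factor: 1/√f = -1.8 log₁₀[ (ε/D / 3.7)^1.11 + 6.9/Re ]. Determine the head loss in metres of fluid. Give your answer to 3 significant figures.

Q = 7.43 L/min = 7.43/60000 = 0.0001238 m³/s.
Cross-sectional area A = πD²/4 = π(0.0256)²/4 = 0.0005147 m²; mean velocity V = Q/A = 0.0001238/0.0005147 = 0.2406 m/s.
Reynolds number Re = ρVD/μ = 1030 · 0.2406 · 0.0256 / 0.00116 = 5469.
Re > 4000 → turbulent. Relative roughness ε/D = 1.2e-06/0.0256 = 4.69e-05. Haaland: 1/√f = -1.8 log₁₀[(4.69e-05/3.7)^1.11 + 6.9/5469] = -1.8 log₁₀[3.66e-06 + 0.00126] = 5.216, so f = 0.03676.
Darcy-Weisbach: ΔP = f(L/D)(ρV²/2) = 0.03676·(537/0.0256)·(1030·0.2406²/2) = 0.03676·2.098e+04·29.81 = 2.298e+04 Pa.
Head loss h_f = ΔP/(ρg) = 2.298e+04/(1030·9.81) = 2.27 m.

h_f ≈ 2.27 m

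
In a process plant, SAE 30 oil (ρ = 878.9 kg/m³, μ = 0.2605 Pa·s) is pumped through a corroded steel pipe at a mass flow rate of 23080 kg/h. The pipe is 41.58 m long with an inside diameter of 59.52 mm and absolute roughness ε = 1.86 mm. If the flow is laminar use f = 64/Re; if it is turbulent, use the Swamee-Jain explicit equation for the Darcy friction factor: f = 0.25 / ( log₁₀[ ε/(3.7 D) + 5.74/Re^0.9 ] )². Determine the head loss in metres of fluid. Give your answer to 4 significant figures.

h_f ≈ 29.75 m

ṁ = 23080 kg/h = 23080/3600 = 6.411 kg/s.
A = πD²/4 = π(0.05952)²/4 = 0.002782 m²; mean velocity V = ṁ/(ρA) = 6.411/(878.9 · 0.002782) = 2.622 m/s.
Reynolds number Re = ρVD/μ = 878.9 · 2.622 · 0.05952 / 0.261 = 526.5.
Re < 2300 → laminar flow, so f = 64/Re = 64/526.5 = 0.1216 (the turbulent correlation is not needed).
Darcy-Weisbach: ΔP = f(L/D)(ρV²/2) = 0.1216·(41.58/0.05952)·(878.9·2.622²/2) = 0.1216·698.6·3020 = 2.565e+05 Pa.
Head loss h_f = ΔP/(ρg) = 2.565e+05/(878.9·9.81) = 29.75 m.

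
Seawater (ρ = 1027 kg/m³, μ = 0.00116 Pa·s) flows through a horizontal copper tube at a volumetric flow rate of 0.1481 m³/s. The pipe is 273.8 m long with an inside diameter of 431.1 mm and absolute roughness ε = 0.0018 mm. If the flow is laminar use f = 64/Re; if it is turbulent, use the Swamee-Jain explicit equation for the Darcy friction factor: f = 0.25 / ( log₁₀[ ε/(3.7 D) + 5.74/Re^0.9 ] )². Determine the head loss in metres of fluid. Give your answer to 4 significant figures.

h_f ≈ 0.4588 m

Cross-sectional area A = πD²/4 = π(0.4311)²/4 = 0.146 m²; mean velocity V = Q/A = 0.1481/0.146 = 1.015 m/s.
Reynolds number Re = ρVD/μ = 1027 · 1.015 · 0.4311 / 0.00116 = 3.873e+05.
Re > 4000 → turbulent. Relative roughness ε/D = 1.8e-06/0.4311 = 4.18e-06. Swamee-Jain: f = 0.25/(log₁₀[4.18e-06/3.7 + 5.74/3.873e+05^0.9])² = 0.25/(log₁₀[1.13e-06 + 5.37e-05])² = 0.25/(-4.261)² = 0.01377.
Darcy-Weisbach: ΔP = f(L/D)(ρV²/2) = 0.01377·(273.8/0.4311)·(1027·1.015²/2) = 0.01377·635.1·528.6 = 4623 Pa.
Head loss h_f = ΔP/(ρg) = 4623/(1027·9.81) = 0.4588 m.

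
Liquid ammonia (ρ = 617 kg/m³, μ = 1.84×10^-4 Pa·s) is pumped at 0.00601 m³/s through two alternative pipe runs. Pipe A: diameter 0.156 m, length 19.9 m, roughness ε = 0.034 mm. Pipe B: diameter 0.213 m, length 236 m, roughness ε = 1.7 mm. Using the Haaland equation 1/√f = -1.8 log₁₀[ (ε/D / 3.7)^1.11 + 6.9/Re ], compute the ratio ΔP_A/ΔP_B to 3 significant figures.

Pipe A: V = Q/A = 0.00601/0.01911 = 0.3144 m/s; Re = 1.645e+05; ε/D = 0.000218; Haaland → f = 0.01744; ΔP_A = f(L/D)(ρV²/2) = 67.86 Pa.
Pipe B: V = Q/A = 0.00601/0.03563 = 0.1687 m/s; Re = 1.205e+05; ε/D = 0.00798; Haaland → f = 0.03577; ΔP_B = f(L/D)(ρV²/2) = 347.8 Pa.
ΔP_A/ΔP_B = 67.86/347.8 = 0.195.

ΔP_A/ΔP_B ≈ 0.195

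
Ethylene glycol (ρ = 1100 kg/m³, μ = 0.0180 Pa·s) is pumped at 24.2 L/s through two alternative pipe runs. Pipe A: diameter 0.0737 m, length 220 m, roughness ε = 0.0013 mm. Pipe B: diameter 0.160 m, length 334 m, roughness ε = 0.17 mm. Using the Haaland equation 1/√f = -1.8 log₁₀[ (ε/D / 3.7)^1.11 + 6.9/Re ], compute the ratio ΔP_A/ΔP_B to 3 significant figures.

Pipe A: V = Q/A = 0.0242/0.004266 = 5.673 m/s; Re = 2.555e+04; ε/D = 1.76e-05; Haaland → f = 0.02426; ΔP_A = f(L/D)(ρV²/2) = 1.282e+06 Pa.
Pipe B: V = Q/A = 0.0242/0.02011 = 1.204 m/s; Re = 1.177e+04; ε/D = 0.00106; Haaland → f = 0.03105; ΔP_B = f(L/D)(ρV²/2) = 5.164e+04 Pa.
ΔP_A/ΔP_B = 1.282e+06/5.164e+04 = 24.8.

ΔP_A/ΔP_B ≈ 24.8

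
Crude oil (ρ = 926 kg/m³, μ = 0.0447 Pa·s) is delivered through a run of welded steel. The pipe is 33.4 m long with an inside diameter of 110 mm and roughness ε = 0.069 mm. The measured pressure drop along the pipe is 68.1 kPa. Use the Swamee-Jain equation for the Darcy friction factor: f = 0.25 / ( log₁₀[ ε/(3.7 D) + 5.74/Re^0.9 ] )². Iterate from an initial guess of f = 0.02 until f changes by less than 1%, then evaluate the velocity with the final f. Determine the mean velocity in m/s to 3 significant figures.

V ≈ 3.82 m/s

Rearranging Darcy-Weisbach: V = √(2·ΔP·D/(f·L·ρ)). With ε/D = 6.9e-05/0.11 = 0.000627, iterate starting from f = 0.02:
  f = 0.02 → V = √(2·6.81e+04·0.11/(0.02·33.4·926)) = 4.921 m/s; Re = ρVD/μ = 1.121e+04; f → 0.03116
  f = 0.03116 → V = 3.943 m/s; Re = 8985; f → 0.03293
  f = 0.03293 → V = 3.835 m/s; Re = 8739; f → 0.03317
Converged (Δf/f < 1%). With the final f = 0.03317: V = √(2·6.81e+04·0.11/(0.03317·33.4·926)) = 3.822 m/s.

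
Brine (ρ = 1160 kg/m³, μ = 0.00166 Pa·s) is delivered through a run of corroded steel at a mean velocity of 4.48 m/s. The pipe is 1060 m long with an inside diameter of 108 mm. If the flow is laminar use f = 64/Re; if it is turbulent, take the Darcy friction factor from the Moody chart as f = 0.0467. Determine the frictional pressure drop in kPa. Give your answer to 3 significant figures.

ΔP ≈ 5340 kPa

Reynolds number Re = ρVD/μ = 1160 · 4.48 · 0.108 / 0.00166 = 3.381e+05.
Re > 4000 → turbulent; use the Moody-chart value f = 0.0467.
Darcy-Weisbach: ΔP = f(L/D)(ρV²/2) = 0.0467·(1060/0.108)·(1160·4.48²/2) = 0.0467·9815·1.164e+04 = 5.336e+06 Pa.
ΔP = 5.336e+06 Pa = 5340 kPa.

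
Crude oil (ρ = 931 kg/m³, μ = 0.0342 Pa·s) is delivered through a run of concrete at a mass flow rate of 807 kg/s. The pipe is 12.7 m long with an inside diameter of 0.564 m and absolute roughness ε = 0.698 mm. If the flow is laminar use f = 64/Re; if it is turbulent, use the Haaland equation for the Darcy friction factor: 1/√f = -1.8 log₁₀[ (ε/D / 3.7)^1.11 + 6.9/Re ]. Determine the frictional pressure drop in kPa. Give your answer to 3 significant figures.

A = πD²/4 = π(0.564)²/4 = 0.2498 m²; mean velocity V = ṁ/(ρA) = 807/(931 · 0.2498) = 3.47 m/s.
Reynolds number Re = ρVD/μ = 931 · 3.47 · 0.564 / 0.0342 = 5.327e+04.
Re > 4000 → turbulent. Relative roughness ε/D = 0.000698/0.564 = 0.00124. Haaland: 1/√f = -1.8 log₁₀[(0.00124/3.7)^1.11 + 6.9/5.327e+04] = -1.8 log₁₀[0.000139 + 0.00013] = 6.429, so f = 0.0242.
Darcy-Weisbach: ΔP = f(L/D)(ρV²/2) = 0.0242·(12.7/0.564)·(931·3.47²/2) = 0.0242·22.52·5604 = 3053 Pa.
ΔP = 3053 Pa = 3.05 kPa.

ΔP ≈ 3.05 kPa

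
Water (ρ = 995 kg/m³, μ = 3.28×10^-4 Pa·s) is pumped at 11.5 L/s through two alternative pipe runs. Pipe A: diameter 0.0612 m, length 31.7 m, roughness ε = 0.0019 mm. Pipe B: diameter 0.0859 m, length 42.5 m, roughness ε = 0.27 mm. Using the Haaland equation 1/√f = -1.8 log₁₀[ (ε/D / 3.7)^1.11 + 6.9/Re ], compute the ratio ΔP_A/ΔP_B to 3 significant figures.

Pipe A: V = Q/A = 0.0115/0.002942 = 3.909 m/s; Re = 7.258e+05; ε/D = 3.1e-05; Haaland → f = 0.01271; ΔP_A = f(L/D)(ρV²/2) = 5.007e+04 Pa.
Pipe B: V = Q/A = 0.0115/0.005795 = 1.984 m/s; Re = 5.171e+05; ε/D = 0.00314; Haaland → f = 0.02679; ΔP_B = f(L/D)(ρV²/2) = 2.597e+04 Pa.
ΔP_A/ΔP_B = 5.007e+04/2.597e+04 = 1.93.

ΔP_A/ΔP_B ≈ 1.93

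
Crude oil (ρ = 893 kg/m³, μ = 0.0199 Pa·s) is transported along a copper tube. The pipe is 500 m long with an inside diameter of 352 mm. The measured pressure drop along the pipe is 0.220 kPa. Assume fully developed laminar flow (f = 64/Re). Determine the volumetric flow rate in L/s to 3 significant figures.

For laminar flow, f = 64/Re with Re = ρVD/μ, so Darcy-Weisbach reduces to ΔP = 32μLV/D². Solving for V: V = ΔP·D²/(32μL) = 220·(0.352)²/(32·0.0199·500) = 0.08561 m/s.
Check: Re = ρVD/μ = 893·0.08561·0.352/0.0199 = 1352 < 2300, so the laminar assumption holds.
Q = V·A = 0.08561·(π/4·0.352²) = 0.008331 m³/s = 8.33 L/s.

Q ≈ 8.33 L/s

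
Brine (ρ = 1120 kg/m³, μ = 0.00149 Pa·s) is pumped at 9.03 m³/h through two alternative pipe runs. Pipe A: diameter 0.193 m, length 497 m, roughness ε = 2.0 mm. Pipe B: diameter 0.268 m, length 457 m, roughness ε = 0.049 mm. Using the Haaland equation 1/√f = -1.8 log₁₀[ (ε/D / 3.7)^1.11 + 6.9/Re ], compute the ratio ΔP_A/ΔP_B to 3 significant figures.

ΔP_A/ΔP_B ≈ 7.45

Pipe A: V = Q/A = 0.002508/0.02926 = 0.08574 m/s; Re = 1.244e+04; ε/D = 0.0104; Haaland → f = 0.04252; ΔP_A = f(L/D)(ρV²/2) = 450.7 Pa.
Pipe B: V = Q/A = 0.002508/0.05641 = 0.04447 m/s; Re = 8958; ε/D = 0.000183; Haaland → f = 0.03203; ΔP_B = f(L/D)(ρV²/2) = 60.48 Pa.
ΔP_A/ΔP_B = 450.7/60.48 = 7.45.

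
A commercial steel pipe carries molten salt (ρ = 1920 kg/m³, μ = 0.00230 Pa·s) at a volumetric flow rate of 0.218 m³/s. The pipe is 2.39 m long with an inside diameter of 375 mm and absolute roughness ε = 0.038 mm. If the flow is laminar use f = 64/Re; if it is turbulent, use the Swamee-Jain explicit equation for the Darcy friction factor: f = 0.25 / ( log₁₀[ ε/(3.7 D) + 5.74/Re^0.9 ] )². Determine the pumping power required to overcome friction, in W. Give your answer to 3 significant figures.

P ≈ 73.5 W

Cross-sectional area A = πD²/4 = π(0.375)²/4 = 0.1104 m²; mean velocity V = Q/A = 0.218/0.1104 = 1.974 m/s.
Reynolds number Re = ρVD/μ = 1920 · 1.974 · 0.375 / 0.0023 = 6.179e+05.
Re > 4000 → turbulent. Relative roughness ε/D = 3.8e-05/0.375 = 0.000101. Swamee-Jain: f = 0.25/(log₁₀[0.000101/3.7 + 5.74/6.179e+05^0.9])² = 0.25/(log₁₀[2.74e-05 + 3.52e-05])² = 0.25/(-4.203)² = 0.01415.
Darcy-Weisbach: ΔP = f(L/D)(ρV²/2) = 0.01415·(2.39/0.375)·(1920·1.974²/2) = 0.01415·6.373·3740 = 337.3 Pa.
Pumping power P = QΔP = 0.218·337.3 = 73.53 W = 73.5 W.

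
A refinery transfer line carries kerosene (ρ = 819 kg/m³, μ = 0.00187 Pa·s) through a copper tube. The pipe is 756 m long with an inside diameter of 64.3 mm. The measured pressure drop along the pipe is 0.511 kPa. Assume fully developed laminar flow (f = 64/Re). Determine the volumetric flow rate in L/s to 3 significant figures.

For laminar flow, f = 64/Re with Re = ρVD/μ, so Darcy-Weisbach reduces to ΔP = 32μLV/D². Solving for V: V = ΔP·D²/(32μL) = 511·(0.0643)²/(32·0.00187·756) = 0.0467 m/s.
Check: Re = ρVD/μ = 819·0.0467·0.0643/0.00187 = 1315 < 2300, so the laminar assumption holds.
Q = V·A = 0.0467·(π/4·0.0643²) = 0.0001516 m³/s = 0.152 L/s.

Q ≈ 0.152 L/s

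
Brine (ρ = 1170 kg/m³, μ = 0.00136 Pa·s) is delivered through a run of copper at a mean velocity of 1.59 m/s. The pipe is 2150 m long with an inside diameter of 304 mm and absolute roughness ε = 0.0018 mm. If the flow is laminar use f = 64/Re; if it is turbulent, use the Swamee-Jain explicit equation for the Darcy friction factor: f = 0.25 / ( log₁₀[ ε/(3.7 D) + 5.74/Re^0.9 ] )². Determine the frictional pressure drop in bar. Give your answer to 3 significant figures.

ΔP ≈ 1.42 bar

Reynolds number Re = ρVD/μ = 1170 · 1.59 · 0.304 / 0.00136 = 4.158e+05.
Re > 4000 → turbulent. Relative roughness ε/D = 1.8e-06/0.304 = 5.92e-06. Swamee-Jain: f = 0.25/(log₁₀[5.92e-06/3.7 + 5.74/4.158e+05^0.9])² = 0.25/(log₁₀[1.6e-06 + 5.03e-05])² = 0.25/(-4.285)² = 0.01362.
Darcy-Weisbach: ΔP = f(L/D)(ρV²/2) = 0.01362·(2150/0.304)·(1170·1.59²/2) = 0.01362·7072·1479 = 1.424e+05 Pa.
ΔP = 1.424e+05 Pa = 1.42 bar.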